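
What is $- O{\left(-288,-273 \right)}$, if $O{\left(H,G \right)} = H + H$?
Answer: $576$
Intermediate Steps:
$O{\left(H,G \right)} = 2 H$
$- O{\left(-288,-273 \right)} = - 2 \left(-288\right) = \left(-1\right) \left(-576\right) = 576$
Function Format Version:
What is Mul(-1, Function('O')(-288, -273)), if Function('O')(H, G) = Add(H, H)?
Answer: 576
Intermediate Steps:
Function('O')(H, G) = Mul(2, H)
Mul(-1, Function('O')(-288, -273)) = Mul(-1, Mul(2, -288)) = Mul(-1, -576) = 576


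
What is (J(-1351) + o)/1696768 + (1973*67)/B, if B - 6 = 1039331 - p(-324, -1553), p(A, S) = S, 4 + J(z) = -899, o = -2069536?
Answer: -965400896011/883074421760 ≈ -1.0932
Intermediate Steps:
J(z) = -903 (J(z) = -4 - 899 = -903)
B = 1040890 (B = 6 + (1039331 - 1*(-1553)) = 6 + (1039331 + 1553) = 6 + 1040884 = 1040890)
(J(-1351) + o)/1696768 + (1973*67)/B = (-903 - 2069536)/1696768 + (1973*67)/1040890 = -2070439*1/1696768 + 132191*(1/1040890) = -2070439/1696768 + 132191/1040890 = -965400896011/883074421760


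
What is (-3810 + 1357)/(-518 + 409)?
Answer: 2453/109 ≈ 22.505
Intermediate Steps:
(-3810 + 1357)/(-518 + 409) = -2453/(-109) = -2453*(-1/109) = 2453/109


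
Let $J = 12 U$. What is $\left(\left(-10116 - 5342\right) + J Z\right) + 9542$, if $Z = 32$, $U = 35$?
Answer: $7524$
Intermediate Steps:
$J = 420$ ($J = 12 \cdot 35 = 420$)
$\left(\left(-10116 - 5342\right) + J Z\right) + 9542 = \left(\left(-10116 - 5342\right) + 420 \cdot 32\right) + 9542 = \left(\left(-10116 - 5342\right) + 13440\right) + 9542 = \left(-15458 + 13440\right) + 9542 = -2018 + 9542 = 7524$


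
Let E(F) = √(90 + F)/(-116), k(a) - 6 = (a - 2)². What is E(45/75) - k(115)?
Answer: -12775 - √2265/580 ≈ -12775.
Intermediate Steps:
k(a) = 6 + (-2 + a)² (k(a) = 6 + (a - 2)² = 6 + (-2 + a)²)
E(F) = -√(90 + F)/116 (E(F) = √(90 + F)*(-1/116) = -√(90 + F)/116)
E(45/75) - k(115) = -√(90 + 45/75)/116 - (6 + (-2 + 115)²) = -√(90 + 45*(1/75))/116 - (6 + 113²) = -√(90 + ⅗)/116 - (6 + 12769) = -√2265/580 - 1*12775 = -√2265/580 - 12775 = -12775 - √2265/580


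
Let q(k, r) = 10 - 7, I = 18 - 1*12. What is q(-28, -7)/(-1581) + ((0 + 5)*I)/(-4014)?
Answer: -3304/352563 ≈ -0.0093714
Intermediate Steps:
I = 6 (I = 18 - 12 = 6)
q(k, r) = 3
q(-28, -7)/(-1581) + ((0 + 5)*I)/(-4014) = 3/(-1581) + ((0 + 5)*6)/(-4014) = 3*(-1/1581) + (5*6)*(-1/4014) = -1/527 + 30*(-1/4014) = -1/527 - 5/669 = -3304/352563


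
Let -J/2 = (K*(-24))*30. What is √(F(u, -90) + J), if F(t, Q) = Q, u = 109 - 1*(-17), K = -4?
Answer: 15*I*√26 ≈ 76.485*I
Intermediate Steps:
u = 126 (u = 109 + 17 = 126)
J = -5760 (J = -2*(-4*(-24))*30 = -192*30 = -2*2880 = -5760)
√(F(u, -90) + J) = √(-90 - 5760) = √(-5850) = 15*I*√26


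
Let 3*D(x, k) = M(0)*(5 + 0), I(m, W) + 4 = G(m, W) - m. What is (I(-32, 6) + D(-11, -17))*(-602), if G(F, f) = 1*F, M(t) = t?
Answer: 2408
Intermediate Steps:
G(F, f) = F
I(m, W) = -4 (I(m, W) = -4 + (m - m) = -4 + 0 = -4)
D(x, k) = 0 (D(x, k) = (0*(5 + 0))/3 = (0*5)/3 = (⅓)*0 = 0)
(I(-32, 6) + D(-11, -17))*(-602) = (-4 + 0)*(-602) = -4*(-602) = 2408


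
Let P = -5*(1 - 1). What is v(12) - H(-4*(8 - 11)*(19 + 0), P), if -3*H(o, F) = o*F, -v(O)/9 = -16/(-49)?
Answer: -144/49 ≈ -2.9388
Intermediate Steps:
v(O) = -144/49 (v(O) = -(-144)/(-49) = -(-144)*(-1)/49 = -9*16/49 = -144/49)
P = 0 (P = -5*0 = 0)
H(o, F) = -F*o/3 (H(o, F) = -o*F/3 = -F*o/3)
v(12) - H(-4*(8 - 11)*(19 + 0), P) = -144/49 - (-1)*0*(-4*(8 - 11)*(19 + 0))/3 = -144/49 - (-1)*0*(-(-12)*19)/3 = -144/49 - (-1)*0*(-4*(-57))/3 = -144/49 - (-1)*0*228/3 = -144/49 - 1*0 = -144/49 + 0 = -144/49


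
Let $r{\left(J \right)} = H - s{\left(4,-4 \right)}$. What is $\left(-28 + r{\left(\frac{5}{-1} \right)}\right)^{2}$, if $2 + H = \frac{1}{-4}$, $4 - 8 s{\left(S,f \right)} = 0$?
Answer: $\frac{15129}{16} \approx 945.56$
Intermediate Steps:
$s{\left(S,f \right)} = \frac{1}{2}$ ($s{\left(S,f \right)} = \frac{1}{2} - 0 = \frac{1}{2} + 0 = \frac{1}{2}$)
$H = - \frac{9}{4}$ ($H = -2 + \frac{1}{-4} = -2 - \frac{1}{4} = - \frac{9}{4} \approx -2.25$)
$r{\left(J \right)} = - \frac{11}{4}$ ($r{\left(J \right)} = - \frac{9}{4} - \frac{1}{2} = - \frac{11}{4}$)
$\left(-28 + r{\left(\frac{5}{-1} \right)}\right)^{2} = \left(-28 - \frac{11}{4}\right)^{2} = \left(- \frac{123}{4}\right)^{2} = \frac{15129}{16}$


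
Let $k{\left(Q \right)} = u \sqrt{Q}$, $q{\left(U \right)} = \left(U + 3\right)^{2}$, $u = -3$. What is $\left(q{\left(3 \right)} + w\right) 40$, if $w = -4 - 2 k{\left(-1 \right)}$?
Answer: $1280 + 240 i \approx 1280.0 + 240.0 i$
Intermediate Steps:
$q{\left(U \right)} = \left(3 + U\right)^{2}$
$k{\left(Q \right)} = - 3 \sqrt{Q}$
$w = -4 + 6 i$ ($w = -4 - 2 \left(- 3 \sqrt{-1}\right) = -4 - 2 \left(- 3 i\right) = -4 + 6 i \approx -4.0 + 6.0 i$)
$\left(q{\left(3 \right)} + w\right) 40 = \left(\left(3 + 3\right)^{2} - \left(4 - 6 i\right)\right) 40 = \left(6^{2} - \left(4 - 6 i\right)\right) 40 = \left(36 - \left(4 - 6 i\right)\right) 40 = \left(32 + 6 i\right) 40 = 1280 + 240 i$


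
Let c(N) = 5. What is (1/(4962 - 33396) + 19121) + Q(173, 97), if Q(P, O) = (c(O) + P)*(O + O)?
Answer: 1525569401/28434 ≈ 53653.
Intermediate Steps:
Q(P, O) = 2*O*(5 + P) (Q(P, O) = (5 + P)*(O + O) = (5 + P)*(2*O) = 2*O*(5 + P))
(1/(4962 - 33396) + 19121) + Q(173, 97) = (1/(4962 - 33396) + 19121) + 2*97*(5 + 173) = (1/(-28434) + 19121) + 2*97*178 = (-1/28434 + 19121) + 34532 = 543686513/28434 + 34532 = 1525569401/28434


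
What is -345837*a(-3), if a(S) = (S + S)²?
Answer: -12450132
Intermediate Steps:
a(S) = 4*S² (a(S) = (2*S)² = 4*S²)
-345837*a(-3) = -1383348*(-3)² = -1383348*9 = -345837*36 = -12450132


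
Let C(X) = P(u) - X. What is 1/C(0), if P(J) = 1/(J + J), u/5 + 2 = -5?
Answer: -70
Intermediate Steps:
u = -35 (u = -10 + 5*(-5) = -10 - 25 = -35)
P(J) = 1/(2*J)
C(X) = -1/70 - X (C(X) = (½)/(-35) - X = (½)*(-1/35) - X = -1/70 - X)
1/C(0) = 1/(-1/70 - 1*0) = 1/(-1/70 + 0) = 1/(-1/70) = -70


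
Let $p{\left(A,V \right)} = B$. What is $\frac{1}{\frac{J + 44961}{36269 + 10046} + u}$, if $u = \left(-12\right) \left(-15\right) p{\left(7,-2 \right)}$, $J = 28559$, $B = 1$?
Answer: $\frac{9263}{1682044} \approx 0.005507$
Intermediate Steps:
$p{\left(A,V \right)} = 1$
$u = 180$ ($u = \left(-12\right) \left(-15\right) 1 = 180 \cdot 1 = 180$)
$\frac{1}{\frac{J + 44961}{36269 + 10046} + u} = \frac{1}{\frac{28559 + 44961}{36269 + 10046} + 180} = \frac{1}{\frac{73520}{46315} + 180} = \frac{1}{73520 \cdot \frac{1}{46315} + 180} = \frac{1}{\frac{14704}{9263} + 180} = \frac{1}{\frac{1682044}{9263}} = \frac{9263}{1682044}$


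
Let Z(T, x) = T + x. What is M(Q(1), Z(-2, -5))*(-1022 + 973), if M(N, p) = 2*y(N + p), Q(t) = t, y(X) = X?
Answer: 588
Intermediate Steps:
M(N, p) = 2*N + 2*p (M(N, p) = 2*(N + p) = 2*N + 2*p)
M(Q(1), Z(-2, -5))*(-1022 + 973) = (2*1 + 2*(-2 - 5))*(-1022 + 973) = (2 + 2*(-7))*(-49) = (2 - 14)*(-49) = -12*(-49) = 588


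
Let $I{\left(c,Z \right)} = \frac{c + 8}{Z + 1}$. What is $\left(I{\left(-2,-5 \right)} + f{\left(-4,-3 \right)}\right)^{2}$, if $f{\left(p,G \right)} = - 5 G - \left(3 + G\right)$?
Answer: $\frac{729}{4} \approx 182.25$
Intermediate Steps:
$f{\left(p,G \right)} = -3 - 6 G$
$I{\left(c,Z \right)} = \frac{8 + c}{1 + Z}$
$\left(I{\left(-2,-5 \right)} + f{\left(-4,-3 \right)}\right)^{2} = \left(\frac{8 - 2}{1 - 5} - -15\right)^{2} = \left(\frac{1}{-4} \cdot 6 + \left(-3 + 18\right)\right)^{2} = \left(\left(- \frac{1}{4}\right) 6 + 15\right)^{2} = \left(- \frac{3}{2} + 15\right)^{2} = \left(\frac{27}{2}\right)^{2} = \frac{729}{4}$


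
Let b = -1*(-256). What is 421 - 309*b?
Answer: -78683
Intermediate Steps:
b = 256
421 - 309*b = 421 - 309*256 = 421 - 79104 = -78683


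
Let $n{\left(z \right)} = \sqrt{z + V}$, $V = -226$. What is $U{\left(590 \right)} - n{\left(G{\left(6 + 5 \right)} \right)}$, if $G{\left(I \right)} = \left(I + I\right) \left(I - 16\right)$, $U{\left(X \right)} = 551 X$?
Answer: $325090 - 4 i \sqrt{21} \approx 3.2509 \cdot 10^{5} - 18.33 i$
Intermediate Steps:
$G{\left(I \right)} = 2 I \left(-16 + I\right)$
$n{\left(z \right)} = \sqrt{-226 + z}$ ($n{\left(z \right)} = \sqrt{z - 226} = \sqrt{-226 + z}$)
$U{\left(590 \right)} - n{\left(G{\left(6 + 5 \right)} \right)} = 551 \cdot 590 - \sqrt{-226 + 2 \left(6 + 5\right) \left(-16 + \left(6 + 5\right)\right)} = 325090 - \sqrt{-226 + 2 \cdot 11 \left(-16 + 11\right)} = 325090 - \sqrt{-226 + 2 \cdot 11 \left(-5\right)} = 325090 - \sqrt{-226 - 110} = 325090 - \sqrt{-336} = 325090 - 4 i \sqrt{21}$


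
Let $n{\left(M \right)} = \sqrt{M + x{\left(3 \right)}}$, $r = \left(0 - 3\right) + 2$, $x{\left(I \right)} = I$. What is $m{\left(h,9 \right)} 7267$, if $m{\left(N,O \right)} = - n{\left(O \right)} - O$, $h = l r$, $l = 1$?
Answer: $-65403 - 14534 \sqrt{3} \approx -90577.0$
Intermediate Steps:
$r = -1$ ($r = -3 + 2 = -1$)
$n{\left(M \right)} = \sqrt{3 + M}$ ($n{\left(M \right)} = \sqrt{M + 3} = \sqrt{3 + M}$)
$h = -1$ ($h = 1 \left(-1\right) = -1$)
$m{\left(N,O \right)} = - O - \sqrt{3 + O}$ ($m{\left(N,O \right)} = - \sqrt{3 + O} - O = - O - \sqrt{3 + O}$)
$m{\left(h,9 \right)} 7267 = \left(\left(-1\right) 9 - \sqrt{3 + 9}\right) 7267 = \left(-9 - \sqrt{12}\right) 7267 = \left(-9 - 2 \sqrt{3}\right) 7267 = -65403 - 14534 \sqrt{3}$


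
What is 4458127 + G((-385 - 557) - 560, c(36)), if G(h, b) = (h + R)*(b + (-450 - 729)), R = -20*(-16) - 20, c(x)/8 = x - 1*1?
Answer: 5538725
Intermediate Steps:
c(x) = -8 + 8*x (c(x) = 8*(x - 1*1) = 8*(x - 1) = 8*(-1 + x) = -8 + 8*x)
R = 300 (R = 320 - 20 = 300)
G(h, b) = (-1179 + b)*(300 + h) (G(h, b) = (h + 300)*(b + (-450 - 729)) = (300 + h)*(b - 1179) = (300 + h)*(-1179 + b) = (-1179 + b)*(300 + h))
4458127 + G((-385 - 557) - 560, c(36)) = 4458127 + (-353700 - 1179*((-385 - 557) - 560) + 300*(-8 + 8*36) + (-8 + 8*36)*((-385 - 557) - 560)) = 4458127 + (-353700 - 1179*(-942 - 560) + 300*(-8 + 288) + (-8 + 288)*(-942 - 560)) = 4458127 + (-353700 - 1179*(-1502) + 300*280 + 280*(-1502)) = 4458127 + (-353700 + 1770858 + 84000 - 420560) = 4458127 + 1080598 = 5538725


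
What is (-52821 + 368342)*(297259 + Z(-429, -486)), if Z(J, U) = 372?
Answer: 93908830751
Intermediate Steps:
(-52821 + 368342)*(297259 + Z(-429, -486)) = (-52821 + 368342)*(297259 + 372) = 315521*297631 = 93908830751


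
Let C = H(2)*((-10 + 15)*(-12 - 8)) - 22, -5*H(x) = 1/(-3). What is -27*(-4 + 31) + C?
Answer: -2273/3 ≈ -757.67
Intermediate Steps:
H(x) = 1/15 (H(x) = -⅕/(-3) = -⅕*(-⅓) = 1/15)
C = -86/3 (C = ((-10 + 15)*(-12 - 8))/15 - 22 = (5*(-20))/15 - 22 = (1/15)*(-100) - 22 = -20/3 - 22 = -86/3 ≈ -28.667)
-27*(-4 + 31) + C = -27*(-4 + 31) - 86/3 = -27*27 - 86/3 = -729 - 86/3 = -2273/3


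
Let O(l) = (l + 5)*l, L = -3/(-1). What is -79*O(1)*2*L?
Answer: -2844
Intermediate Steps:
L = 3 (L = -3*(-1) = 3)
O(l) = l*(5 + l) (O(l) = (5 + l)*l = l*(5 + l))
-79*O(1)*2*L = -79*(1*(5 + 1))*2*3 = -79*(1*6)*2*3 = -79*6*2*3 = -948*3 = -79*36 = -2844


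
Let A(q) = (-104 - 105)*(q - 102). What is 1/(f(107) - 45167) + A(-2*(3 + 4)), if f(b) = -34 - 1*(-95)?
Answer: 1093549863/45106 ≈ 24244.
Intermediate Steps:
f(b) = 61 (f(b) = -34 + 95 = 61)
A(q) = 21318 - 209*q (A(q) = -209*(-102 + q) = 21318 - 209*q)
1/(f(107) - 45167) + A(-2*(3 + 4)) = 1/(61 - 45167) + (21318 - (-418)*(3 + 4)) = 1/(-45106) + (21318 - (-418)*7) = -1/45106 + (21318 - 209*(-14)) = -1/45106 + (21318 + 2926) = -1/45106 + 24244 = 1093549863/45106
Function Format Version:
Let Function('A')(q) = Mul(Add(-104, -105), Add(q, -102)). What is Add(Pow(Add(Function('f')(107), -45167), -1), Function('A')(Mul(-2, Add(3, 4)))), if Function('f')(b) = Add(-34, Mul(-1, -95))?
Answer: Rational(1093549863, 45106) ≈ 24244.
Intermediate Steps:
Function('f')(b) = 61 (Function('f')(b) = Add(-34, 95) = 61)
Function('A')(q) = Add(21318, Mul(-209, q)) (Function('A')(q) = Mul(-209, Add(-102, q)) = Add(21318, Mul(-209, q)))
Add(Pow(Add(Function('f')(107), -45167), -1), Function('A')(Mul(-2, Add(3, 4)))) = Add(Pow(Add(61, -45167), -1), Add(21318, Mul(-209, Mul(-2, Add(3, 4))))) = Add(Pow(-45106, -1), Add(21318, Mul(-209, Mul(-2, 7)))) = Add(Rational(-1, 45106), Add(21318, Mul(-209, -14))) = Add(Rational(-1, 45106), Add(21318, 2926)) = Add(Rational(-1, 45106), 24244) = Rational(1093549863, 45106)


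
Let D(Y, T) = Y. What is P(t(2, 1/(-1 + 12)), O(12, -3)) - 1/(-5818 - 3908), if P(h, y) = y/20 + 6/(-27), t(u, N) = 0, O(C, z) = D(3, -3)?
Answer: -21043/291780 ≈ -0.072119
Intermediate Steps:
O(C, z) = 3
P(h, y) = -2/9 + y/20 (P(h, y) = y*(1/20) + 6*(-1/27) = y/20 - 2/9 = -2/9 + y/20)
P(t(2, 1/(-1 + 12)), O(12, -3)) - 1/(-5818 - 3908) = (-2/9 + (1/20)*3) - 1/(-5818 - 3908) = (-2/9 + 3/20) - 1/(-9726) = -13/180 - 1*(-1/9726) = -13/180 + 1/9726 = -21043/291780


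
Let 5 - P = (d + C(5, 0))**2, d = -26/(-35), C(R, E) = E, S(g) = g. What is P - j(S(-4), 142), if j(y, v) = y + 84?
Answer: -92551/1225 ≈ -75.552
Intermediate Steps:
d = 26/35 (d = -26*(-1/35) = 26/35 ≈ 0.74286)
j(y, v) = 84 + y
P = 5449/1225 (P = 5 - (26/35 + 0)**2 = 5 - (26/35)**2 = 5 - 1*676/1225 = 5 - 676/1225 = 5449/1225 ≈ 4.4482)
P - j(S(-4), 142) = 5449/1225 - (84 - 4) = 5449/1225 - 1*80 = 5449/1225 - 80 = -92551/1225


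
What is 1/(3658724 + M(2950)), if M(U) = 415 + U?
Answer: 1/3662089 ≈ 2.7307e-7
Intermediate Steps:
1/(3658724 + M(2950)) = 1/(3658724 + (415 + 2950)) = 1/(3658724 + 3365) = 1/3662089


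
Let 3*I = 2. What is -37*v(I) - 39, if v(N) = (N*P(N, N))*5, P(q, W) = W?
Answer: -1091/9 ≈ -121.22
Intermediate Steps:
I = ⅔ (I = (⅓)*2 = ⅔ ≈ 0.66667)
v(N) = 5*N² (v(N) = (N*N)*5 = N²*5 = 5*N²)
-37*v(I) - 39 = -185*(⅔)² - 39 = -185*4/9 - 39 = -37*20/9 - 39 = -740/9 - 39 = -1091/9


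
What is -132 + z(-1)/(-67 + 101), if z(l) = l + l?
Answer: -2245/17 ≈ -132.06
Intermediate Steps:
z(l) = 2*l
-132 + z(-1)/(-67 + 101) = -132 + (2*(-1))/(-67 + 101) = -132 - 2/34 = -132 - 2*1/34 = -132 - 1/17 = -2245/17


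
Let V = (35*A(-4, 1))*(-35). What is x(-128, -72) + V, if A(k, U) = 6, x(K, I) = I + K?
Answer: -7550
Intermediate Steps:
V = -7350 (V = (35*6)*(-35) = 210*(-35) = -7350)
x(-128, -72) + V = (-72 - 128) - 7350 = -200 - 7350 = -7550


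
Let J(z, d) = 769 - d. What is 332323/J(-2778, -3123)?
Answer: 332323/3892 ≈ 85.386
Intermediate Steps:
332323/J(-2778, -3123) = 332323/(769 - 1*(-3123)) = 332323/(769 + 3123) = 332323/3892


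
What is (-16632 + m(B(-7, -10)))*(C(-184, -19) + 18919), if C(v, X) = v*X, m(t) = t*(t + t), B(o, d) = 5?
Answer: -371685530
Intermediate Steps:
m(t) = 2*t**2 (m(t) = t*(2*t) = 2*t**2)
C(v, X) = X*v
(-16632 + m(B(-7, -10)))*(C(-184, -19) + 18919) = (-16632 + 2*5**2)*(-19*(-184) + 18919) = (-16632 + 2*25)*(3496 + 18919) = (-16632 + 50)*22415 = -16582*22415 = -371685530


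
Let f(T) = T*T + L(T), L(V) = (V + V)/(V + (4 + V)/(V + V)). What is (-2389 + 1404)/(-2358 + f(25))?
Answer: 1259815/2214007 ≈ 0.56902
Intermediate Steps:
L(V) = 2*V/(V + (4 + V)/(2*V)) (L(V) = (2*V)/(V + (4 + V)/((2*V))) = (2*V)/(V + (4 + V)*(1/(2*V))) = (2*V)/(V + (4 + V)/(2*V)) = 2*V/(V + (4 + V)/(2*V)))
f(T) = T**2 + 4*T**2/(4 + T + 2*T**2) (f(T) = T*T + 4*T**2/(4 + T + 2*T**2) = T**2 + 4*T**2/(4 + T + 2*T**2))
(-2389 + 1404)/(-2358 + f(25)) = (-2389 + 1404)/(-2358 + 25**2*(8 + 25 + 2*25**2)/(4 + 25 + 2*25**2)) = -985/(-2358 + 625*(8 + 25 + 2*625)/(4 + 25 + 2*625)) = -985/(-2358 + 625*(8 + 25 + 1250)/(4 + 25 + 1250)) = -985/(-2358 + 625*1283/1279) = -985/(-2358 + 625*(1/1279)*1283) = -985/(-2358 + 801875/1279) = -985/(-2214007/1279) = -985*(-1279/2214007) = 1259815/2214007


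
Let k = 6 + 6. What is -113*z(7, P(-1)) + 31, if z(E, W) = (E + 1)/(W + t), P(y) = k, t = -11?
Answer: -873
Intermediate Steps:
k = 12
P(y) = 12
z(E, W) = (1 + E)/(-11 + W) (z(E, W) = (E + 1)/(W - 11) = (1 + E)/(-11 + W))
-113*z(7, P(-1)) + 31 = -113*(1 + 7)/(-11 + 12) + 31 = -113*8/1 + 31 = -113*8 + 31 = -904 + 31 = -873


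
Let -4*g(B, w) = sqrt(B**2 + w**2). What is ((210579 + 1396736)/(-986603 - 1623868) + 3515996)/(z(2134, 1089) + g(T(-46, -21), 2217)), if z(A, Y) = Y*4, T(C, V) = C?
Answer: 213232681421360832/259897249305647 + 36713615947204*sqrt(4917205)/779691747916941 ≈ 924.87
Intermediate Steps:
z(A, Y) = 4*Y
g(B, w) = -sqrt(B**2 + w**2)/4
((210579 + 1396736)/(-986603 - 1623868) + 3515996)/(z(2134, 1089) + g(T(-46, -21), 2217)) = ((210579 + 1396736)/(-986603 - 1623868) + 3515996)/(4*1089 - sqrt((-46)**2 + 2217**2)/4) = (1607315/(-2610471) + 3515996)/(4356 - sqrt(2116 + 4915089)/4) = (1607315*(-1/2610471) + 3515996)/(4356 - sqrt(4917205)/4) = (-1607315/2610471 + 3515996)/(4356 - sqrt(4917205)/4) = 9178403986801/(2610471*(4356 - sqrt(4917205)/4))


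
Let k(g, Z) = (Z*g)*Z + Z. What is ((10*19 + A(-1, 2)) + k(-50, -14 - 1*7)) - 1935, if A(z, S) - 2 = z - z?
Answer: -23814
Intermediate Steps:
A(z, S) = 2 (A(z, S) = 2 + (z - z) = 2 + 0 = 2)
k(g, Z) = Z + g*Z² (k(g, Z) = g*Z² + Z = Z + g*Z²)
((10*19 + A(-1, 2)) + k(-50, -14 - 1*7)) - 1935 = ((10*19 + 2) + (-14 - 1*7)*(1 + (-14 - 1*7)*(-50))) - 1935 = ((190 + 2) + (-14 - 7)*(1 + (-14 - 7)*(-50))) - 1935 = (192 - 21*(1 - 21*(-50))) - 1935 = (192 - 21*(1 + 1050)) - 1935 = (192 - 21*1051) - 1935 = (192 - 22071) - 1935 = -21879 - 1935 = -23814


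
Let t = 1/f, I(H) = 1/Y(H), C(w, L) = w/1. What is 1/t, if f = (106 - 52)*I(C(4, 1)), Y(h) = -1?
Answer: -54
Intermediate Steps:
C(w, L) = w (C(w, L) = w*1 = w)
I(H) = -1 (I(H) = 1/(-1) = -1)
f = -54 (f = (106 - 52)*(-1) = 54*(-1) = -54)
t = -1/54 (t = 1/(-54) = -1/54 ≈ -0.018519)
1/t = 1/(-1/54) = -54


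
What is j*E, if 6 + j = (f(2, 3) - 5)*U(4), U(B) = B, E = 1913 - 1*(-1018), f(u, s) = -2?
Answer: -99654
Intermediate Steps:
E = 2931 (E = 1913 + 1018 = 2931)
j = -34 (j = -6 + (-2 - 5)*4 = -6 - 7*4 = -6 - 28 = -34)
j*E = -34*2931 = -99654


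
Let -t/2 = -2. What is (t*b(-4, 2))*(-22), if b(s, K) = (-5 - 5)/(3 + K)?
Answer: 176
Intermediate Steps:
b(s, K) = -10/(3 + K)
t = 4 (t = -2*(-2) = 4)
(t*b(-4, 2))*(-22) = (4*(-10/(3 + 2)))*(-22) = (4*(-10/5))*(-22) = (4*(-10*1/5))*(-22) = (4*(-2))*(-22) = -8*(-22) = 176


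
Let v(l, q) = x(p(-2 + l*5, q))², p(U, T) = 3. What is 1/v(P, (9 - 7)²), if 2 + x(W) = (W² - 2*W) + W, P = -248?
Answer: 1/16 ≈ 0.062500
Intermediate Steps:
x(W) = -2 + W² - W (x(W) = -2 + ((W² - 2*W) + W) = -2 + (W² - W) = -2 + W² - W)
v(l, q) = 16 (v(l, q) = (-2 + 3² - 1*3)² = (-2 + 9 - 3)² = 4² = 16)
1/v(P, (9 - 7)²) = 1/16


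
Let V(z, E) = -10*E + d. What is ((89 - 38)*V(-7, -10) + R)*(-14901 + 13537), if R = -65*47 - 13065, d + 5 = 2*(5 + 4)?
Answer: 14126948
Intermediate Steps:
d = 13 (d = -5 + 2*(5 + 4) = -5 + 2*9 = -5 + 18 = 13)
R = -16120 (R = -3055 - 13065 = -16120)
V(z, E) = 13 - 10*E (V(z, E) = -10*E + 13 = 13 - 10*E)
((89 - 38)*V(-7, -10) + R)*(-14901 + 13537) = ((89 - 38)*(13 - 10*(-10)) - 16120)*(-14901 + 13537) = (51*(13 + 100) - 16120)*(-1364) = (51*113 - 16120)*(-1364) = (5763 - 16120)*(-1364) = -10357*(-1364) = 14126948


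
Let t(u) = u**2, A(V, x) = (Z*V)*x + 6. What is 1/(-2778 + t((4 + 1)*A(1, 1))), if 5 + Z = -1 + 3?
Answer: -1/2553 ≈ -0.00039170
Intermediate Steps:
Z = -3 (Z = -5 + (-1 + 3) = -5 + 2 = -3)
A(V, x) = 6 - 3*V*x (A(V, x) = (-3*V)*x + 6 = -3*V*x + 6 = 6 - 3*V*x)
1/(-2778 + t((4 + 1)*A(1, 1))) = 1/(-2778 + ((4 + 1)*(6 - 3*1*1))**2) = 1/(-2778 + (5*(6 - 3))**2) = 1/(-2778 + (5*3)**2) = 1/(-2778 + 15**2) = 1/(-2778 + 225) = 1/(-2553) = -1/2553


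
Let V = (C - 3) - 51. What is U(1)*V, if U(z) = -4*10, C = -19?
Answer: 2920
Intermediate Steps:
U(z) = -40
V = -73 (V = (-19 - 3) - 51 = -22 - 51 = -73)
U(1)*V = -40*(-73) = 2920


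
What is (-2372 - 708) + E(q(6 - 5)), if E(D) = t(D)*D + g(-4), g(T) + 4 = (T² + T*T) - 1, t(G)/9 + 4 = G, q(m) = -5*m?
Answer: -2648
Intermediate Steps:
t(G) = -36 + 9*G
g(T) = -5 + 2*T² (g(T) = -4 + ((T² + T*T) - 1) = -4 + ((T² + T²) - 1) = -4 + (2*T² - 1) = -4 + (-1 + 2*T²) = -5 + 2*T²)
E(D) = 27 + D*(-36 + 9*D) (E(D) = (-36 + 9*D)*D + (-5 + 2*(-4)²) = D*(-36 + 9*D) + (-5 + 2*16) = D*(-36 + 9*D) + (-5 + 32) = D*(-36 + 9*D) + 27 = 27 + D*(-36 + 9*D))
(-2372 - 708) + E(q(6 - 5)) = (-2372 - 708) + (27 + 9*(-5*(6 - 5))*(-4 - 5*(6 - 5))) = -3080 + (27 + 9*(-5*1)*(-4 - 5*1)) = -3080 + (27 + 9*(-5)*(-4 - 5)) = -3080 + (27 + 9*(-5)*(-9)) = -3080 + (27 + 405) = -3080 + 432 = -2648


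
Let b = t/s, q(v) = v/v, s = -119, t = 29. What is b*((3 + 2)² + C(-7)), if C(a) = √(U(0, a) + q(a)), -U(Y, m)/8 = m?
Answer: -725/119 - 29*√57/119 ≈ -7.9323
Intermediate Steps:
U(Y, m) = -8*m
q(v) = 1
b = -29/119 (b = 29/(-119) = 29*(-1/119) = -29/119 ≈ -0.24370)
C(a) = √(1 - 8*a) (C(a) = √(-8*a + 1) = √(1 - 8*a))
b*((3 + 2)² + C(-7)) = -29*((3 + 2)² + √(1 - 8*(-7)))/119 = -29*(5² + √(1 + 56))/119 = -29*(25 + √57)/119 = -725/119 - 29*√57/119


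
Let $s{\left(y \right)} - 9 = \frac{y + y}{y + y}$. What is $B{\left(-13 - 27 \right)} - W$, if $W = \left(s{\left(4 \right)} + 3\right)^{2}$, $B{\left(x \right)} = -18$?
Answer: $-187$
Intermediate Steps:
$s{\left(y \right)} = 10$ ($s{\left(y \right)} = 9 + \frac{y + y}{y + y} = 9 + \frac{2 y}{2 y} = 9 + 2 y \frac{1}{2 y} = 9 + 1 = 10$)
$W = 169$ ($W = \left(10 + 3\right)^{2} = 13^{2} = 169$)
$B{\left(-13 - 27 \right)} - W = -18 - 169 = -187$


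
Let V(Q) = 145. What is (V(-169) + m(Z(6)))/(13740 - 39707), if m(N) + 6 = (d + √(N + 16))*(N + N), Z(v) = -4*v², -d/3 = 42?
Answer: -36427/25967 + 2304*I*√2/25967 ≈ -1.4028 + 0.12548*I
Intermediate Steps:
d = -126 (d = -3*42 = -126)
m(N) = -6 + 2*N*(-126 + √(16 + N)) (m(N) = -6 + (-126 + √(N + 16))*(N + N) = -6 + (-126 + √(16 + N))*(2*N) = -6 + 2*N*(-126 + √(16 + N)))
(V(-169) + m(Z(6)))/(13740 - 39707) = (145 + (-6 - (-1008)*6² + 2*(-4*6²)*√(16 - 4*6²)))/(13740 - 39707) = (145 + (-6 - (-1008)*36 + 2*(-4*36)*√(16 - 4*36)))/(-25967) = (145 + (-6 - 252*(-144) + 2*(-144)*√(16 - 144)))*(-1/25967) = (145 + (-6 + 36288 + 2*(-144)*√(-128)))*(-1/25967) = (145 + (-6 + 36288 + 2*(-144)*(8*I*√2)))*(-1/25967) = (145 + (-6 + 36288 - 2304*I*√2))*(-1/25967) = (145 + (36282 - 2304*I*√2))*(-1/25967) = (36427 - 2304*I*√2)*(-1/25967) = -36427/25967 + 2304*I*√2/25967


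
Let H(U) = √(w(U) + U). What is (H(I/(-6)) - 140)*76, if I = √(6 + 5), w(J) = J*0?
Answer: -10640 + 38*I*√6*11^(¼)/3 ≈ -10640.0 + 56.505*I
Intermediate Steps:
w(J) = 0
I = √11 ≈ 3.3166
H(U) = √U (H(U) = √(0 + U) = √U)
(H(I/(-6)) - 140)*76 = (√(√11/(-6)) - 140)*76 = (√(√11*(-⅙)) - 140)*76 = (√(-√11/6) - 140)*76 = (I*(√6*11^(¼))/6 - 140)*76 = (-140 + I*(√6*11^(¼))/6)*76 = -10640 + 38*I*(√6*11^(¼))/3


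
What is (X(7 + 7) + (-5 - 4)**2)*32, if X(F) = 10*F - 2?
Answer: 7008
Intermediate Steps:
X(F) = -2 + 10*F
(X(7 + 7) + (-5 - 4)**2)*32 = ((-2 + 10*(7 + 7)) + (-5 - 4)**2)*32 = ((-2 + 10*14) + (-9)**2)*32 = ((-2 + 140) + 81)*32 = (138 + 81)*32 = 219*32 = 7008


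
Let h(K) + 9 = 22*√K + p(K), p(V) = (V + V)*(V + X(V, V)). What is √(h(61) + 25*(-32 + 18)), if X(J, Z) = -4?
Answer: √(6595 + 22*√61) ≈ 82.261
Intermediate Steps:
p(V) = 2*V*(-4 + V) (p(V) = (V + V)*(V - 4) = (2*V)*(-4 + V) = 2*V*(-4 + V))
h(K) = -9 + 22*√K + 2*K*(-4 + K) (h(K) = -9 + (22*√K + 2*K*(-4 + K)) = -9 + 22*√K + 2*K*(-4 + K))
√(h(61) + 25*(-32 + 18)) = √((-9 + 22*√61 + 2*61*(-4 + 61)) + 25*(-32 + 18)) = √((-9 + 22*√61 + 2*61*57) + 25*(-14)) = √((-9 + 22*√61 + 6954) - 350) = √((6945 + 22*√61) - 350) = √(6595 + 22*√61)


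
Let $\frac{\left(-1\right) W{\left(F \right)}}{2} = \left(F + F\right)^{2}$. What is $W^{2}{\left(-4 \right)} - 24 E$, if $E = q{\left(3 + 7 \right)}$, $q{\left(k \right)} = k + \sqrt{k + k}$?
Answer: $16144 - 48 \sqrt{5} \approx 16037.0$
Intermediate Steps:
$W{\left(F \right)} = - 8 F^{2}$ ($W{\left(F \right)} = - 2 \left(F + F\right)^{2} = - 2 \left(2 F\right)^{2} = - 2 \cdot 4 F^{2} = - 8 F^{2}$)
$q{\left(k \right)} = k + \sqrt{2} \sqrt{k}$ ($q{\left(k \right)} = k + \sqrt{2 k} = k + \sqrt{2} \sqrt{k}$)
$E = 10 + 2 \sqrt{5}$ ($E = \left(3 + 7\right) + \sqrt{2} \sqrt{3 + 7} = 10 + \sqrt{2} \sqrt{10} = 10 + 2 \sqrt{5} \approx 14.472$)
$W^{2}{\left(-4 \right)} - 24 E = \left(- 8 \left(-4\right)^{2}\right)^{2} - 24 \left(10 + 2 \sqrt{5}\right) = \left(\left(-8\right) 16\right)^{2} - \left(240 + 48 \sqrt{5}\right) = \left(-128\right)^{2} - \left(240 + 48 \sqrt{5}\right) = 16384 - \left(240 + 48 \sqrt{5}\right) = 16144 - 48 \sqrt{5}$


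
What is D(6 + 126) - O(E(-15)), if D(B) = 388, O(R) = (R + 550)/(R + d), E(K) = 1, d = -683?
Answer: 265167/682 ≈ 388.81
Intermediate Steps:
O(R) = (550 + R)/(-683 + R) (O(R) = (R + 550)/(R - 683) = (550 + R)/(-683 + R))
D(6 + 126) - O(E(-15)) = 388 - (550 + 1)/(-683 + 1) = 388 - 551/(-682) = 388 - (-1)*551/682 = 388 - 1*(-551/682) = 388 + 551/682 = 265167/682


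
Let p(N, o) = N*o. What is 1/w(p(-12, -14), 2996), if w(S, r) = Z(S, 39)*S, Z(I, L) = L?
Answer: 1/6552 ≈ 0.00015263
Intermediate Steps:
w(S, r) = 39*S
1/w(p(-12, -14), 2996) = 1/(39*(-12*(-14))) = 1/(39*168) = 1/6552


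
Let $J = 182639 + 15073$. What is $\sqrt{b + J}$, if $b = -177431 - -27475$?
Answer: $2 \sqrt{11939} \approx 218.53$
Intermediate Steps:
$b = -149956$ ($b = -177431 + 27475 = -149956$)
$J = 197712$
$\sqrt{b + J} = \sqrt{-149956 + 197712} = \sqrt{47756} = 2 \sqrt{11939}$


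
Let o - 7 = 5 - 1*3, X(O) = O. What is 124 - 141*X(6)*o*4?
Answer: -30332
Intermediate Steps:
o = 9 (o = 7 + (5 - 1*3) = 7 + (5 - 3) = 7 + 2 = 9)
124 - 141*X(6)*o*4 = 124 - 141*6*9*4 = 124 - 7614*4 = 124 - 141*216 = 124 - 30456 = -30332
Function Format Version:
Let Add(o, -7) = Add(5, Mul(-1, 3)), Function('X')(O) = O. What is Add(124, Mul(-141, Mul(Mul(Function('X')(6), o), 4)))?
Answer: -30332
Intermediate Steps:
o = 9 (o = Add(7, Add(5, Mul(-1, 3))) = Add(7, Add(5, -3)) = Add(7, 2) = 9)
Add(124, Mul(-141, Mul(Mul(Function('X')(6), o), 4))) = Add(124, Mul(-141, Mul(Mul(6, 9), 4))) = Add(124, Mul(-141, Mul(54, 4))) = Add(124, Mul(-141, 216)) = Add(124, -30456) = -30332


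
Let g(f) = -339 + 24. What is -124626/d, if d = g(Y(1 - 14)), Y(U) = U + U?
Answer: 41542/105 ≈ 395.64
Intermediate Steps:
Y(U) = 2*U
g(f) = -315
d = -315
-124626/d = -124626/(-315) = -124626*(-1/315) = 41542/105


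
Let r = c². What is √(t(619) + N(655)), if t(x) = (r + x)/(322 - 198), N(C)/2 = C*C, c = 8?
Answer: √3298365373/62 ≈ 926.31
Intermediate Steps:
r = 64 (r = 8² = 64)
N(C) = 2*C² (N(C) = 2*(C*C) = 2*C²)
t(x) = 16/31 + x/124 (t(x) = (64 + x)/(322 - 198) = (64 + x)/124 = (64 + x)*(1/124) = 16/31 + x/124)
√(t(619) + N(655)) = √((16/31 + (1/124)*619) + 2*655²) = √((16/31 + 619/124) + 2*429025) = √(683/124 + 858050) = √(106398883/124) = √3298365373/62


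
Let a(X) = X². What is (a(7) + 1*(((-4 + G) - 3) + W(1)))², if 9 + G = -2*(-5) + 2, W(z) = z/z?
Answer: 2116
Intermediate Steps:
W(z) = 1
G = 3 (G = -9 + (-2*(-5) + 2) = -9 + (10 + 2) = -9 + 12 = 3)
(a(7) + 1*(((-4 + G) - 3) + W(1)))² = (7² + 1*(((-4 + 3) - 3) + 1))² = (49 + 1*((-1 - 3) + 1))² = (49 + 1*(-4 + 1))² = (49 + 1*(-3))² = (49 - 3)² = 46² = 2116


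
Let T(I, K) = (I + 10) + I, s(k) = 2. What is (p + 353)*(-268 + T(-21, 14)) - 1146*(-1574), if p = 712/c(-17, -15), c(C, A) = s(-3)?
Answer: 1591104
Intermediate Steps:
c(C, A) = 2
T(I, K) = 10 + 2*I (T(I, K) = (10 + I) + I = 10 + 2*I)
p = 356 (p = 712/2 = 712*(1/2) = 356)
(p + 353)*(-268 + T(-21, 14)) - 1146*(-1574) = (356 + 353)*(-268 + (10 + 2*(-21))) - 1146*(-1574) = 709*(-268 + (10 - 42)) + 1803804 = 709*(-268 - 32) + 1803804 = 709*(-300) + 1803804 = -212700 + 1803804 = 1591104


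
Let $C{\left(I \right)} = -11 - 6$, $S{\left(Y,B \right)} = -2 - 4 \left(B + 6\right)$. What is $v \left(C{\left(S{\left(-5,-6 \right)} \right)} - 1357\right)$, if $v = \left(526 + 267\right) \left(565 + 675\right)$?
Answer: $-1351081680$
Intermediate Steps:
$v = 983320$ ($v = 793 \cdot 1240 = 983320$)
$S{\left(Y,B \right)} = -26 - 4 B$ ($S{\left(Y,B \right)} = -2 - 4 \left(6 + B\right) = -2 - \left(24 + 4 B\right) = -26 - 4 B$)
$C{\left(I \right)} = -17$ ($C{\left(I \right)} = -11 - 6 = -17$)
$v \left(C{\left(S{\left(-5,-6 \right)} \right)} - 1357\right) = 983320 \left(-17 - 1357\right) = 983320 \left(-1374\right) = -1351081680$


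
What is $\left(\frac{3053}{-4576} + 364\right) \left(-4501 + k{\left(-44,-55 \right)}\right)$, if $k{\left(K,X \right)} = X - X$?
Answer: $- \frac{7483412111}{4576} \approx -1.6354 \cdot 10^{6}$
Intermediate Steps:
$k{\left(K,X \right)} = 0$
$\left(\frac{3053}{-4576} + 364\right) \left(-4501 + k{\left(-44,-55 \right)}\right) = \left(\frac{3053}{-4576} + 364\right) \left(-4501 + 0\right) = \left(3053 \left(- \frac{1}{4576}\right) + 364\right) \left(-4501\right) = \left(- \frac{3053}{4576} + 364\right) \left(-4501\right) = \frac{1662611}{4576} \left(-4501\right) = - \frac{7483412111}{4576}$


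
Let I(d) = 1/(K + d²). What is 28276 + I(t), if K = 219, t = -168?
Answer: 804254269/28443 ≈ 28276.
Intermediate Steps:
I(d) = 1/(219 + d²)
28276 + I(t) = 28276 + 1/(219 + (-168)²) = 28276 + 1/(219 + 28224) = 28276 + 1/28443 = 804254269/28443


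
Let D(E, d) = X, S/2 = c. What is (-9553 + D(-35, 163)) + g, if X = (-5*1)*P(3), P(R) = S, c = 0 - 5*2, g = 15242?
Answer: 5789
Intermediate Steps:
c = -10 (c = 0 - 10 = -10)
S = -20 (S = 2*(-10) = -20)
P(R) = -20
X = 100 (X = -5*1*(-20) = -5*(-20) = 100)
D(E, d) = 100
(-9553 + D(-35, 163)) + g = (-9553 + 100) + 15242 = -9453 + 15242 = 5789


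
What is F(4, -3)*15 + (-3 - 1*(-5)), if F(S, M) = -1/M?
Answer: 7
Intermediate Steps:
F(4, -3)*15 + (-3 - 1*(-5)) = -1/(-3)*15 + (-3 - 1*(-5)) = -1*(-1/3)*15 + (-3 + 5) = (1/3)*15 + 2 = 5 + 2 = 7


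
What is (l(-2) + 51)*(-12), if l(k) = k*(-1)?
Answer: -636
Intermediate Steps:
l(k) = -k
(l(-2) + 51)*(-12) = (-1*(-2) + 51)*(-12) = (2 + 51)*(-12) = 53*(-12) = -636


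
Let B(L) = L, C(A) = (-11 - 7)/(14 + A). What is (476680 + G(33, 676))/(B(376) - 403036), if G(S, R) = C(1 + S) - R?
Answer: -1269343/1073760 ≈ -1.1821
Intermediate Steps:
C(A) = -18/(14 + A)
G(S, R) = -R - 18/(15 + S) (G(S, R) = -18/(14 + (1 + S)) - R = -18/(15 + S) - R = -R - 18/(15 + S))
(476680 + G(33, 676))/(B(376) - 403036) = (476680 + (-18 - 1*676*(15 + 33))/(15 + 33))/(376 - 403036) = (476680 + (-18 - 1*676*48)/48)/(-402660) = (476680 + (-18 - 32448)/48)*(-1/402660) = (476680 + (1/48)*(-32466))*(-1/402660) = (476680 - 5411/8)*(-1/402660) = (3808029/8)*(-1/402660) = -1269343/1073760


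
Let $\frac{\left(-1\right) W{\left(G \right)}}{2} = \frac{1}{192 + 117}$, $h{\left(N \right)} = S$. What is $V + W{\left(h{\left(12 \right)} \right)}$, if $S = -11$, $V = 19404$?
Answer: $\frac{5995834}{309} \approx 19404.0$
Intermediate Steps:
$h{\left(N \right)} = -11$
$W{\left(G \right)} = - \frac{2}{309}$ ($W{\left(G \right)} = - \frac{2}{192 + 117} = - \frac{2}{309}$)
$V + W{\left(h{\left(12 \right)} \right)} = 19404 - \frac{2}{309} = \frac{5995834}{309}$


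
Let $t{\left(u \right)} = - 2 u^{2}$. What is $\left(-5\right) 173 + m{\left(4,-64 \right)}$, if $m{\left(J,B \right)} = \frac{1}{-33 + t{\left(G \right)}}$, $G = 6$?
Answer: $- \frac{90826}{105} \approx -865.01$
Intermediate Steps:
$m{\left(J,B \right)} = - \frac{1}{105}$ ($m{\left(J,B \right)} = \frac{1}{-33 - 2 \cdot 6^{2}} = \frac{1}{-33 - 72} = \frac{1}{-105} = - \frac{1}{105}$)
$\left(-5\right) 173 + m{\left(4,-64 \right)} = \left(-5\right) 173 - \frac{1}{105} = -865 - \frac{1}{105} = - \frac{90826}{105}$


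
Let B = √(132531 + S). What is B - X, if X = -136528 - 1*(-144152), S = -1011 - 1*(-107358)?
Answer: -7624 + 3*√26542 ≈ -7135.3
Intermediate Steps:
S = 106347 (S = -1011 + 107358 = 106347)
B = 3*√26542 (B = √(132531 + 106347) = √238878 = 3*√26542 ≈ 488.75)
X = 7624 (X = -136528 + 144152 = 7624)
B - X = 3*√26542 - 1*7624 = 3*√26542 - 7624 = -7624 + 3*√26542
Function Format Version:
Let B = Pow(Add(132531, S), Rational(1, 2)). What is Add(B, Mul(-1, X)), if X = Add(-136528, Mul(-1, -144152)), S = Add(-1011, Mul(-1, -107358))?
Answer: Add(-7624, Mul(3, Pow(26542, Rational(1, 2)))) ≈ -7135.3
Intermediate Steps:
S = 106347 (S = Add(-1011, 107358) = 106347)
B = Mul(3, Pow(26542, Rational(1, 2))) (B = Pow(Add(132531, 106347), Rational(1, 2)) = Pow(238878, Rational(1, 2)) = Mul(3, Pow(26542, Rational(1, 2))) ≈ 488.75)
X = 7624 (X = Add(-136528, 144152) = 7624)
Add(B, Mul(-1, X)) = Add(Mul(3, Pow(26542, Rational(1, 2))), Mul(-1, 7624)) = Add(Mul(3, Pow(26542, Rational(1, 2))), -7624) = Add(-7624, Mul(3, Pow(26542, Rational(1, 2))))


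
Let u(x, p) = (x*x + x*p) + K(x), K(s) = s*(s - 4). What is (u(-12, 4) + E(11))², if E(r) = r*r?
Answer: 167281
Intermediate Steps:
K(s) = s*(-4 + s)
u(x, p) = x² + p*x + x*(-4 + x) (u(x, p) = (x*x + x*p) + x*(-4 + x) = (x² + p*x) + x*(-4 + x) = x² + p*x + x*(-4 + x))
E(r) = r²
(u(-12, 4) + E(11))² = (-12*(-4 + 4 + 2*(-12)) + 11²)² = (-12*(-4 + 4 - 24) + 121)² = (-12*(-24) + 121)² = (288 + 121)² = 409² = 167281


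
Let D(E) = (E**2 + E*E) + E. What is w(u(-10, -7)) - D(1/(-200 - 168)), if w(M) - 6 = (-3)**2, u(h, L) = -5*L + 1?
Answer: 1015863/67712 ≈ 15.003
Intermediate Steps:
u(h, L) = 1 - 5*L
w(M) = 15 (w(M) = 6 + (-3)**2 = 6 + 9 = 15)
D(E) = E + 2*E**2 (D(E) = (E**2 + E**2) + E = 2*E**2 + E = E + 2*E**2)
w(u(-10, -7)) - D(1/(-200 - 168)) = 15 - (1 + 2/(-200 - 168))/(-200 - 168) = 15 - (1 + 2/(-368))/(-368) = 15 - (-1)*(1 + 2*(-1/368))/368 = 15 - (-1)*(1 - 1/184)/368 = 15 - (-1)*183/(368*184) = 15 - 1*(-183/67712) = 15 + 183/67712 = 1015863/67712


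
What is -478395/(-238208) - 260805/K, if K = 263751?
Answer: 21350440735/20942532736 ≈ 1.0195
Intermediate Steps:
-478395/(-238208) - 260805/K = -478395/(-238208) - 260805/263751 = -478395*(-1/238208) - 260805*1/263751 = 478395/238208 - 86935/87917 = 21350440735/20942532736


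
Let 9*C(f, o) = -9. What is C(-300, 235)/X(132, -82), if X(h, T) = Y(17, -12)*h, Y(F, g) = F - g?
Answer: -1/3828 ≈ -0.00026123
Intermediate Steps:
C(f, o) = -1 (C(f, o) = (⅑)*(-9) = -1)
X(h, T) = 29*h (X(h, T) = (17 - 1*(-12))*h = (17 + 12)*h = 29*h)
C(-300, 235)/X(132, -82) = -1/(29*132) = -1/3828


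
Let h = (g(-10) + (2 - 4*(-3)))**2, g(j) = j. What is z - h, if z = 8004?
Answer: 7988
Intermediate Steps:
h = 16 (h = (-10 + (2 - 4*(-3)))**2 = (-10 + (2 + 12))**2 = (-10 + 14)**2 = 4**2 = 16)
z - h = 8004 - 1*16 = 8004 - 16 = 7988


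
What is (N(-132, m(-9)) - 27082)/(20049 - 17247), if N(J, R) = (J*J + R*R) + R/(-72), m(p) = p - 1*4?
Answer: -683195/201744 ≈ -3.3864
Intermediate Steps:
m(p) = -4 + p (m(p) = p - 4 = -4 + p)
N(J, R) = J**2 + R**2 - R/72 (N(J, R) = (J**2 + R**2) + R*(-1/72) = (J**2 + R**2) - R/72 = J**2 + R**2 - R/72)
(N(-132, m(-9)) - 27082)/(20049 - 17247) = (((-132)**2 + (-4 - 9)**2 - (-4 - 9)/72) - 27082)/(20049 - 17247) = ((17424 + (-13)**2 - 1/72*(-13)) - 27082)/2802 = ((17424 + 169 + 13/72) - 27082)*(1/2802) = (1266709/72 - 27082)*(1/2802) = -683195/72*1/2802 = -683195/201744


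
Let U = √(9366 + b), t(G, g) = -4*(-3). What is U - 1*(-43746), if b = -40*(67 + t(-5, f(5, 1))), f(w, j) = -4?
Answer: 43746 + √6206 ≈ 43825.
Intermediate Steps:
t(G, g) = 12
b = -3160 (b = -40*(67 + 12) = -40*79 = -3160)
U = √6206 (U = √(9366 - 3160) = √6206 ≈ 78.778)
U - 1*(-43746) = √6206 - 1*(-43746) = √6206 + 43746 = 43746 + √6206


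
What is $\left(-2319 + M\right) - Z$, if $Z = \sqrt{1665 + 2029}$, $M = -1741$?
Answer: $-4060 - \sqrt{3694} \approx -4120.8$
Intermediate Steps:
$Z = \sqrt{3694} \approx 60.778$
$\left(-2319 + M\right) - Z = \left(-2319 - 1741\right) - \sqrt{3694} = -4060 - \sqrt{3694}$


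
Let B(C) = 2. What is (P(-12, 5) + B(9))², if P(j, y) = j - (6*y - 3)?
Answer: 1369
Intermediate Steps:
P(j, y) = 3 + j - 6*y (P(j, y) = j - (-3 + 6*y) = j + (3 - 6*y) = 3 + j - 6*y)
(P(-12, 5) + B(9))² = ((3 - 12 - 6*5) + 2)² = ((3 - 12 - 30) + 2)² = (-39 + 2)² = (-37)² = 1369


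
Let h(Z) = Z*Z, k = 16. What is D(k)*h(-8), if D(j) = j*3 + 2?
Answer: 3200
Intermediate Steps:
D(j) = 2 + 3*j (D(j) = 3*j + 2 = 2 + 3*j)
h(Z) = Z²
D(k)*h(-8) = (2 + 3*16)*(-8)² = (2 + 48)*64 = 50*64 = 3200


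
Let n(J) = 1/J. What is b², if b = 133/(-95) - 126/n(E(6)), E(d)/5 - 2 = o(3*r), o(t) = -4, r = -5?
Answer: 39601849/25 ≈ 1.5841e+6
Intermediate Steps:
E(d) = -10 (E(d) = 10 + 5*(-4) = 10 - 20 = -10)
b = 6293/5 (b = 133/(-95) - 126/(1/(-10)) = 133*(-1/95) - 126/(-⅒) = -7/5 - 126*(-10) = -7/5 + 1260 = 6293/5 ≈ 1258.6)
b² = (6293/5)² = 39601849/25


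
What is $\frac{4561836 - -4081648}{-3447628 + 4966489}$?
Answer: $\frac{8643484}{1518861} \approx 5.6908$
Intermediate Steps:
$\frac{4561836 - -4081648}{-3447628 + 4966489} = \frac{4561836 + 4081648}{1518861} = 8643484 \cdot \frac{1}{1518861} = \frac{8643484}{1518861}$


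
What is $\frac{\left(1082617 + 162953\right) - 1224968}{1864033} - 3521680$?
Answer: $- \frac{6564527714838}{1864033} \approx -3.5217 \cdot 10^{6}$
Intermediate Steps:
$\frac{\left(1082617 + 162953\right) - 1224968}{1864033} - 3521680 = \left(1245570 - 1224968\right) \frac{1}{1864033} - 3521680 = 20602 \cdot \frac{1}{1864033} - 3521680 = \frac{20602}{1864033} - 3521680 = - \frac{6564527714838}{1864033}$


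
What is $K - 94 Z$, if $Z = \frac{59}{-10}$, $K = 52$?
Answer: $\frac{3033}{5} \approx 606.6$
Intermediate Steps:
$Z = - \frac{59}{10}$ ($Z = 59 \left(- \frac{1}{10}\right) = - \frac{59}{10} \approx -5.9$)
$K - 94 Z = 52 - - \frac{2773}{5} = 52 + \frac{2773}{5} = \frac{3033}{5}$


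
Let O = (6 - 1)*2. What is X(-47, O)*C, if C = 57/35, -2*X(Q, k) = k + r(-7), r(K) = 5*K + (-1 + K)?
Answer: 1881/70 ≈ 26.871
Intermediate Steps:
r(K) = -1 + 6*K
O = 10 (O = 5*2 = 10)
X(Q, k) = 43/2 - k/2 (X(Q, k) = -(k + (-1 + 6*(-7)))/2 = -(k + (-1 - 42))/2 = -(k - 43)/2 = -(-43 + k)/2 = 43/2 - k/2)
C = 57/35 (C = 57*(1/35) = 57/35 ≈ 1.6286)
X(-47, O)*C = (43/2 - ½*10)*(57/35) = (43/2 - 5)*(57/35) = (33/2)*(57/35) = 1881/70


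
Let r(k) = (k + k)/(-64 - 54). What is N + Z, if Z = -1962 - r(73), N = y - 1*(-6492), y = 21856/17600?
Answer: 147078947/32450 ≈ 4532.5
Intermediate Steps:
y = 683/550 (y = 21856*(1/17600) = 683/550 ≈ 1.2418)
r(k) = -k/59 (r(k) = (2*k)/(-118) = (2*k)*(-1/118) = -k/59)
N = 3571283/550 (N = 683/550 - 1*(-6492) = 683/550 + 6492 = 3571283/550 ≈ 6493.2)
Z = -115685/59 (Z = -1962 - (-1)*73/59 = -1962 - 1*(-73/59) = -1962 + 73/59 = -115685/59 ≈ -1960.8)
N + Z = 3571283/550 - 115685/59 = 147078947/32450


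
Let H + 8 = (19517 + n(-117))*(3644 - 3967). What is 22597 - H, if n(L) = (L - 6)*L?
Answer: 10974889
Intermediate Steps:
n(L) = L*(-6 + L) (n(L) = (-6 + L)*L = L*(-6 + L))
H = -10952292 (H = -8 + (19517 - 117*(-6 - 117))*(3644 - 3967) = -8 + (19517 - 117*(-123))*(-323) = -8 + (19517 + 14391)*(-323) = -8 + 33908*(-323) = -8 - 10952284 = -10952292)
22597 - H = 22597 - 1*(-10952292) = 22597 + 10952292 = 10974889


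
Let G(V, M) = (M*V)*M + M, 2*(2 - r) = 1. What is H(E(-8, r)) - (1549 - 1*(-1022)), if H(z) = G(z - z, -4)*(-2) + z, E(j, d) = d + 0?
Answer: -5123/2 ≈ -2561.5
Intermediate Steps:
r = 3/2 (r = 2 - ½*1 = 2 - ½ = 3/2 ≈ 1.5000)
E(j, d) = d
G(V, M) = M + V*M² (G(V, M) = V*M² + M = M + V*M²)
H(z) = 8 + z (H(z) = -4*(1 - 4*(z - z))*(-2) + z = -4*(1 - 4*0)*(-2) + z = -4*(1 + 0)*(-2) + z = -4*1*(-2) + z = -4*(-2) + z = 8 + z)
H(E(-8, r)) - (1549 - 1*(-1022)) = (8 + 3/2) - (1549 - 1*(-1022)) = 19/2 - (1549 + 1022) = 19/2 - 1*2571 = 19/2 - 2571 = -5123/2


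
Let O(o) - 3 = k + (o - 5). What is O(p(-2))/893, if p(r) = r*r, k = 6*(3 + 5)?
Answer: 50/893 ≈ 0.055991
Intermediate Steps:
k = 48 (k = 6*8 = 48)
p(r) = r**2
O(o) = 46 + o (O(o) = 3 + (48 + (o - 5)) = 3 + (48 + (-5 + o)) = 3 + (43 + o) = 46 + o)
O(p(-2))/893 = (46 + (-2)**2)/893 = (46 + 4)*(1/893) = 50*(1/893) = 50/893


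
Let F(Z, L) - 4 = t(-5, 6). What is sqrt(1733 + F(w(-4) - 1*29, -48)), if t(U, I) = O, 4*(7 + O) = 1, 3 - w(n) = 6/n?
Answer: 3*sqrt(769)/2 ≈ 41.596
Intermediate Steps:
w(n) = 3 - 6/n
O = -27/4 (O = -7 + (1/4)*1 = -7 + 1/4 = -27/4 ≈ -6.7500)
t(U, I) = -27/4
F(Z, L) = -11/4 (F(Z, L) = 4 - 27/4 = -11/4)
sqrt(1733 + F(w(-4) - 1*29, -48)) = sqrt(1733 - 11/4) = sqrt(6921/4) = 3*sqrt(769)/2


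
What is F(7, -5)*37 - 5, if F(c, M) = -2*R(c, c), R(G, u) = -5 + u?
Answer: -153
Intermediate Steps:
F(c, M) = 10 - 2*c (F(c, M) = -2*(-5 + c) = 10 - 2*c)
F(7, -5)*37 - 5 = (10 - 2*7)*37 - 5 = (10 - 14)*37 - 5 = -4*37 - 5 = -148 - 5 = -153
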